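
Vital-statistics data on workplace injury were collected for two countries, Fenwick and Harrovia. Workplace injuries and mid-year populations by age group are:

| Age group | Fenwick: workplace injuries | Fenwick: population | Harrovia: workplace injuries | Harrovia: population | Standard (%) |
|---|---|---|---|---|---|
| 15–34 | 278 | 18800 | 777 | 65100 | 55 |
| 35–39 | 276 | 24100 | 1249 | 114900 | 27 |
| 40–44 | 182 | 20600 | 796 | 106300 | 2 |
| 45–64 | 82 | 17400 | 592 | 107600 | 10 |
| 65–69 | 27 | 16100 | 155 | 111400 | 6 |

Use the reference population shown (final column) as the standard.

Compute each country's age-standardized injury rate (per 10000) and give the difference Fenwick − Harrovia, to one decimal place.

16.9

Age-specific rates per 10000 for Fenwick: 147.87, 114.52, 88.35, 47.13, 16.77.
For Harrovia: 119.35, 108.70, 74.88, 55.02, 13.91.
Standard weights: 0.55, 0.27, 0.02, 0.10, 0.06.
Fenwick: 0.5500×147.87 + 0.2700×114.52 + 0.0200×88.35 + 0.1000×47.13 + 0.0600×16.77 = 119.7368 per 10000.
Harrovia: 0.5500×119.35 + 0.2700×108.70 + 0.0200×74.88 + 0.1000×55.02 + 0.0600×13.91 = 102.8294 per 10000.
Difference = 119.7368 − 102.8294 = 16.9074.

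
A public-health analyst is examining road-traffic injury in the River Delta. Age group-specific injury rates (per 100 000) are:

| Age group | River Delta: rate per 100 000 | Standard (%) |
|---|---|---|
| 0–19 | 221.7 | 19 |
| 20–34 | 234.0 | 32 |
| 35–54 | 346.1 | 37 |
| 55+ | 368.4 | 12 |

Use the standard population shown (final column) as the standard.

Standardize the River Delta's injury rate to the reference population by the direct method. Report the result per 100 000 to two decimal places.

Standard weights: 0.19, 0.32, 0.37, 0.12.
Standardized rate: 0.1900×221.7 + 0.3200×234.0 + 0.3700×346.1 + 0.1200×368.4 = 289.2680 per 100 000.

289.27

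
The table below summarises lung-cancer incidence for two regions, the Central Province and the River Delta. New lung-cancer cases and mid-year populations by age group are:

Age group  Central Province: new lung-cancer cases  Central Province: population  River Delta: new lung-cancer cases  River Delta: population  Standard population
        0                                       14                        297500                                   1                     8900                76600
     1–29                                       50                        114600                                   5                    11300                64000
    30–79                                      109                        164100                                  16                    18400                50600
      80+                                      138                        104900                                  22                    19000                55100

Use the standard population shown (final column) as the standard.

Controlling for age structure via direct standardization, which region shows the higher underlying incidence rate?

River Delta

Age-specific rates per 100000 for the Central Province: 4.71, 43.63, 66.42, 131.55.
For the River Delta: 11.24, 44.25, 86.96, 115.79.
Standard total = 246300; weights = 0.3110, 0.2598, 0.2054, 0.2237.
The Central Province: 0.3110×4.71 + 0.2598×43.63 + 0.2054×66.42 + 0.2237×131.55 = 55.8766 per 100000.
The River Delta: 0.3110×11.24 + 0.2598×44.25 + 0.2054×86.96 + 0.2237×115.79 = 58.7598 per 100000.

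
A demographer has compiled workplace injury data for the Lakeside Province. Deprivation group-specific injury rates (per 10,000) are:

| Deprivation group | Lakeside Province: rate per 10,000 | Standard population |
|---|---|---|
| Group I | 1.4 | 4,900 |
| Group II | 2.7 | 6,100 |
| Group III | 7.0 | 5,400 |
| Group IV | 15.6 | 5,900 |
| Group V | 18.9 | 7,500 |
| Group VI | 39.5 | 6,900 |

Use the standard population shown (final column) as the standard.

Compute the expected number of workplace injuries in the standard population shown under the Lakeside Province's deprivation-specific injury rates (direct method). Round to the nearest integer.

57

Expected workplace injuries = Σ (standard pop × deprivation-specific rate ÷ 10,000)
= 4,900×1.4/10,000 + 6,100×2.7/10,000 + 5,400×7.0/10,000 + 5,900×15.6/10,000 + 7,500×18.9/10,000 + 6,900×39.5/10,000
= 0.69 + 1.65 + 3.78 + 9.20 + 14.18 + 27.25 = 56.75.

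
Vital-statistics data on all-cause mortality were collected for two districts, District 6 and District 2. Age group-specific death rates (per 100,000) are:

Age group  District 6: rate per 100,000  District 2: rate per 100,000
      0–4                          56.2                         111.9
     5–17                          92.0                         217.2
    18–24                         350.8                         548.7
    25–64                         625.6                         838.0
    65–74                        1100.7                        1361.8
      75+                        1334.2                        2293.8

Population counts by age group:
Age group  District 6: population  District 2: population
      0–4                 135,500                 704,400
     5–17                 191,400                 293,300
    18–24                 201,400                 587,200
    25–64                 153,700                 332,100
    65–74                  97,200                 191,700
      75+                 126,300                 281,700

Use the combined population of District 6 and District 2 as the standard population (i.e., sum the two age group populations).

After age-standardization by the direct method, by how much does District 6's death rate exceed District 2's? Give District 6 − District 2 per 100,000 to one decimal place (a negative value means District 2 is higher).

Combined standard total = 3,295,900; weights = 0.2548, 0.1471, 0.2393, 0.1474, 0.0877, 0.1238.
District 6: 0.2548×56.2 + 0.1471×92.0 + 0.2393×350.8 + 0.1474×625.6 + 0.0877×1100.7 + 0.1238×1334.2 = 465.6385 per 100,000.
District 2: 0.2548×111.9 + 0.1471×217.2 + 0.2393×548.7 + 0.1474×838.0 + 0.0877×1361.8 + 0.1238×2293.8 = 718.5780 per 100,000.
Difference = 465.6385 − 718.5780 = -252.9395.

-252.9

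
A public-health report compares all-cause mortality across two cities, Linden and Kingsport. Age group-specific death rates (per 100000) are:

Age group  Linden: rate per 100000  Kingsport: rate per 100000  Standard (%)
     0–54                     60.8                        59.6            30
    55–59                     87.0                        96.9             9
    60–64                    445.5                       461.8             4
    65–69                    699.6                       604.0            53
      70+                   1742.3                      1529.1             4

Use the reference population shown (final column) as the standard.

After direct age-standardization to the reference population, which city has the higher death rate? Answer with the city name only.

Linden

Standard weights: 0.30, 0.09, 0.04, 0.53, 0.04.
Linden: 0.3000×60.8 + 0.0900×87.0 + 0.0400×445.5 + 0.5300×699.6 + 0.0400×1742.3 = 484.3700 per 100000.
Kingsport: 0.3000×59.6 + 0.0900×96.9 + 0.0400×461.8 + 0.5300×604.0 + 0.0400×1529.1 = 426.3570 per 100000.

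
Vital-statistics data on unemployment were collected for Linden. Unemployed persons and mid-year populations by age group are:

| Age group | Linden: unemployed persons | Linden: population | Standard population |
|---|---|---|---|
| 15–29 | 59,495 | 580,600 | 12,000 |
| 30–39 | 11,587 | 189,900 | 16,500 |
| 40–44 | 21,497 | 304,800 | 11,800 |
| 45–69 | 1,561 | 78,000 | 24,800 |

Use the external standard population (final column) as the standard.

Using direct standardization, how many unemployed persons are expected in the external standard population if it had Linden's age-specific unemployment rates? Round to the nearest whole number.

3565

Age-specific rates per 1,000 for Linden: 102.472, 61.016, 70.528, 20.013.
Expected unemployed persons = Σ (standard pop × age-specific rate ÷ 1,000)
= 12,000×102.472/1,000 + 16,500×61.016/1,000 + 11,800×70.528/1,000 + 24,800×20.013/1,000
= 1229.66 + 1006.77 + 832.23 + 496.32 = 3564.98.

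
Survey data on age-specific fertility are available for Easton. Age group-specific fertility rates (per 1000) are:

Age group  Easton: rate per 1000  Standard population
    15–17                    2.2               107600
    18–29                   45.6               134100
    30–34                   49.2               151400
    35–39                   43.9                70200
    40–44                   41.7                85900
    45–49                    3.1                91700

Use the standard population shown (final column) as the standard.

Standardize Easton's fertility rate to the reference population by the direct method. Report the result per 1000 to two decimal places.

Standard total = 640900; weights = 0.1679, 0.2092, 0.2362, 0.1095, 0.1340, 0.1431.
Standardized rate: 0.1679×2.2 + 0.2092×45.6 + 0.2362×49.2 + 0.1095×43.9 + 0.1340×41.7 + 0.1431×3.1 = 32.3742 per 1000.

32.37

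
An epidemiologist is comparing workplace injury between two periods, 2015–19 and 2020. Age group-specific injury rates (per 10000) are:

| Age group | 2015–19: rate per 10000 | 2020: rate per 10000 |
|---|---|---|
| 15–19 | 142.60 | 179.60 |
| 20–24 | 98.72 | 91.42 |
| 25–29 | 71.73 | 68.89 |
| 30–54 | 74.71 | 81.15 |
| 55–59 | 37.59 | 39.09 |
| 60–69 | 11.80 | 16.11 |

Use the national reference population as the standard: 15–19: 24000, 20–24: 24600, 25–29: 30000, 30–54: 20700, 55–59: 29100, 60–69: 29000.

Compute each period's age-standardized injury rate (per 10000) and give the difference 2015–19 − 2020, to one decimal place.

-5.9

Standard total = 157400; weights = 0.1525, 0.1563, 0.1906, 0.1315, 0.1849, 0.1842.
2015–19: 0.1525×142.60 + 0.1563×98.72 + 0.1906×71.73 + 0.1315×74.71 + 0.1849×37.59 + 0.1842×11.80 = 69.7927 per 10000.
2020: 0.1525×179.60 + 0.1563×91.42 + 0.1906×68.89 + 0.1315×81.15 + 0.1849×39.09 + 0.1842×16.11 = 75.6706 per 10000.
Difference = 69.7927 − 75.6706 = -5.8778.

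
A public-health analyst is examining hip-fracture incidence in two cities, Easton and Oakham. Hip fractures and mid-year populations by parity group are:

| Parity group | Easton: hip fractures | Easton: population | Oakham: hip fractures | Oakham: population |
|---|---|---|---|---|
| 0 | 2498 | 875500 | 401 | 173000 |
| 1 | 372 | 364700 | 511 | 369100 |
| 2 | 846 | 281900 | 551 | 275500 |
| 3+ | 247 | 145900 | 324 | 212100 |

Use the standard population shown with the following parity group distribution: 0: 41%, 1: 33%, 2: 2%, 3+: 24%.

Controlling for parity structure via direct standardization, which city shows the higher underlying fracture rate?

Parity-specific rates per 100000 for Easton: 285.32, 102.00, 300.11, 169.29.
For Oakham: 231.79, 138.44, 200.00, 152.76.
Standard weights: 0.41, 0.33, 0.02, 0.24.
Easton: 0.4100×285.32 + 0.3300×102.00 + 0.0200×300.11 + 0.2400×169.29 = 197.2755 per 100000.
Oakham: 0.4100×231.79 + 0.3300×138.44 + 0.0200×200.00 + 0.2400×152.76 = 181.3834 per 100000.

Easton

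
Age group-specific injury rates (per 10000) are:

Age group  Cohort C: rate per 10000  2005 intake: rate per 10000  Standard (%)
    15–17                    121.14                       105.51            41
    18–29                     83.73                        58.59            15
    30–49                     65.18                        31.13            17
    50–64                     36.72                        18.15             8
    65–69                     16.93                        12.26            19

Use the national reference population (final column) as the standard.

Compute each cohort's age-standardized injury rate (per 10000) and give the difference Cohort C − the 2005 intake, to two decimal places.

Standard weights: 0.41, 0.15, 0.17, 0.08, 0.19.
Cohort C: 0.4100×121.14 + 0.1500×83.73 + 0.1700×65.18 + 0.0800×36.72 + 0.1900×16.93 = 79.4618 per 10000.
The 2005 intake: 0.4100×105.51 + 0.1500×58.59 + 0.1700×31.13 + 0.0800×18.15 + 0.1900×12.26 = 61.1211 per 10000.
Difference = 79.4618 − 61.1211 = 18.3407.

18.34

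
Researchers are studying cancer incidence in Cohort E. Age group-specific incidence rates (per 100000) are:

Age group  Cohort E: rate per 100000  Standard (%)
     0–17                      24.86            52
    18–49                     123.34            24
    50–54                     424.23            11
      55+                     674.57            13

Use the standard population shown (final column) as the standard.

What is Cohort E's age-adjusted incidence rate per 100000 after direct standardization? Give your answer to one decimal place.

176.9

Standard weights: 0.52, 0.24, 0.11, 0.13.
Standardized rate: 0.5200×24.86 + 0.2400×123.34 + 0.1100×424.23 + 0.1300×674.57 = 176.8882 per 100000.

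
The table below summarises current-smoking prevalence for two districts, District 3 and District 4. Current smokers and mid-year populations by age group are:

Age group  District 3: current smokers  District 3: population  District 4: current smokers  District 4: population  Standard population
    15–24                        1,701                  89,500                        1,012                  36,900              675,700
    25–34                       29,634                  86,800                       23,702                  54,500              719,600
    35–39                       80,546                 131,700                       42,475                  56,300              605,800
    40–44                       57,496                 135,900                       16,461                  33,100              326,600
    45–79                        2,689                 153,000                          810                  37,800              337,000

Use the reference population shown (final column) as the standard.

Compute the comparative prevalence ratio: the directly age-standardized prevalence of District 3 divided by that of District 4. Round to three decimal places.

0.807

Age-specific rates per 1,000 for District 3: 19.006, 341.406, 611.587, 423.076, 17.575.
For District 4: 27.425, 434.899, 754.440, 497.311, 21.429.
Standard total = 2,664,700; weights = 0.2536, 0.2700, 0.2273, 0.1226, 0.1265.
District 3: 0.2536×19.006 + 0.2700×341.406 + 0.2273×611.587 + 0.1226×423.076 + 0.1265×17.575 = 290.1326 per 1,000.
District 4: 0.2536×27.425 + 0.2700×434.899 + 0.2273×754.440 + 0.1226×497.311 + 0.1265×21.429 = 359.5782 per 1,000.
Ratio = 290.1326 ÷ 359.5782 = 0.80687.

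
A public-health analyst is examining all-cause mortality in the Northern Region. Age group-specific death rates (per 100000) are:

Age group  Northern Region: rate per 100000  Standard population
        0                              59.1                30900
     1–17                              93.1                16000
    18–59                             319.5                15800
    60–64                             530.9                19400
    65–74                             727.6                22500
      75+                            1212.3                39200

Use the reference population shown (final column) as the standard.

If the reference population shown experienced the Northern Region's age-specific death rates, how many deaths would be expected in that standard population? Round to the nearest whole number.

Expected deaths = Σ (standard pop × age-specific rate ÷ 100000)
= 30900×59.1/100000 + 16000×93.1/100000 + 15800×319.5/100000 + 19400×530.9/100000 + 22500×727.6/100000 + 39200×1212.3/100000
= 18.26 + 14.90 + 50.48 + 102.99 + 163.71 + 475.22 = 825.57.

826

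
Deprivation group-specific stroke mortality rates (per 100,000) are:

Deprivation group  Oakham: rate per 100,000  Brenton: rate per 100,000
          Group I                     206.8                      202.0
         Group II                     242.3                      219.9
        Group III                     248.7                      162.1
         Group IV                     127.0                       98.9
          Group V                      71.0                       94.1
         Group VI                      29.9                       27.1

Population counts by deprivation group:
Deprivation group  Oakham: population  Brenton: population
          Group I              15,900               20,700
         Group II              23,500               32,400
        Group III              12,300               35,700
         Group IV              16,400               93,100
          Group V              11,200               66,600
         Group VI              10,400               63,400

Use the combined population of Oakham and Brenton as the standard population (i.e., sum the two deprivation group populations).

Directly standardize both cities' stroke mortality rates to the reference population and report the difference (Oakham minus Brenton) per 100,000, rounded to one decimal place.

Combined standard total = 401,600; weights = 0.0911, 0.1392, 0.1195, 0.2727, 0.1937, 0.1838.
Oakham: 0.0911×206.8 + 0.1392×242.3 + 0.1195×248.7 + 0.2727×127.0 + 0.1937×71.0 + 0.1838×29.9 = 136.1752 per 100,000.
Brenton: 0.0911×202.0 + 0.1392×219.9 + 0.1195×162.1 + 0.2727×98.9 + 0.1937×94.1 + 0.1838×27.1 = 118.5680 per 100,000.
Difference = 136.1752 − 118.5680 = 17.6072.

17.6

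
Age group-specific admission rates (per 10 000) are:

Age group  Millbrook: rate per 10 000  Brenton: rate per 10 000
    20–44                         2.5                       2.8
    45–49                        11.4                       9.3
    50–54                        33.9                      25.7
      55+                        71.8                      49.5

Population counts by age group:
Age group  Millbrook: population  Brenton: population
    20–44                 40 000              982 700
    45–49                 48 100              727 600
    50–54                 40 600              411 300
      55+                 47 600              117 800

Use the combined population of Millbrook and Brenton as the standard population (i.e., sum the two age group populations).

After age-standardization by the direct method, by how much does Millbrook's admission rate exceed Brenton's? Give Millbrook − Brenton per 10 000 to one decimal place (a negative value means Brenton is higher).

3.6

Combined standard total = 2 415 700; weights = 0.4234, 0.3211, 0.1871, 0.0685.
Millbrook: 0.4234×2.5 + 0.3211×11.4 + 0.1871×33.9 + 0.0685×71.8 = 15.9767 per 10 000.
Brenton: 0.4234×2.8 + 0.3211×9.3 + 0.1871×25.7 + 0.0685×49.5 = 12.3685 per 10 000.
Difference = 15.9767 − 12.3685 = 3.6081.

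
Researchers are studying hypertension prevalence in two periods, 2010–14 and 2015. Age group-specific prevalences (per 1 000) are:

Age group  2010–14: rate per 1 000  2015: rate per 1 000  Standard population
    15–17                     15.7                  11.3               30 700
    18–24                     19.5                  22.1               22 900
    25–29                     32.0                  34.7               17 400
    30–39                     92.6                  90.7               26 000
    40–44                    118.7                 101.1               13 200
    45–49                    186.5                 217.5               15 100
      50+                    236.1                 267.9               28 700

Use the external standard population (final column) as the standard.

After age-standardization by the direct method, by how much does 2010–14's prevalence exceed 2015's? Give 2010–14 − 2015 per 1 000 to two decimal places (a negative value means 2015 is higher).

Standard total = 154 000; weights = 0.1994, 0.1487, 0.1130, 0.1688, 0.0857, 0.0981, 0.1864.
2010–14: 0.1994×15.7 + 0.1487×19.5 + 0.1130×32.0 + 0.1688×92.6 + 0.0857×118.7 + 0.0981×186.5 + 0.1864×236.1 = 97.7403 per 1 000.
2015: 0.1994×11.3 + 0.1487×22.1 + 0.1130×34.7 + 0.1688×90.7 + 0.0857×101.1 + 0.0981×217.5 + 0.1864×267.9 = 104.6914 per 1 000.
Difference = 97.7403 − 104.6914 = -6.9512.

-6.95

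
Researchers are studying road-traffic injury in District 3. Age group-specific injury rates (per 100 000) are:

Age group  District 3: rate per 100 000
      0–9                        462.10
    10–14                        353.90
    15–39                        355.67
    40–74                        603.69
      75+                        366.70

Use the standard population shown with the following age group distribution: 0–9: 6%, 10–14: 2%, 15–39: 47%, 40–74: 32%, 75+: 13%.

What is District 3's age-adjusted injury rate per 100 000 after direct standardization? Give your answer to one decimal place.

Standard weights: 0.06, 0.02, 0.47, 0.32, 0.13.
Standardized rate: 0.0600×462.10 + 0.0200×353.90 + 0.4700×355.67 + 0.3200×603.69 + 0.1300×366.70 = 442.8207 per 100 000.

442.8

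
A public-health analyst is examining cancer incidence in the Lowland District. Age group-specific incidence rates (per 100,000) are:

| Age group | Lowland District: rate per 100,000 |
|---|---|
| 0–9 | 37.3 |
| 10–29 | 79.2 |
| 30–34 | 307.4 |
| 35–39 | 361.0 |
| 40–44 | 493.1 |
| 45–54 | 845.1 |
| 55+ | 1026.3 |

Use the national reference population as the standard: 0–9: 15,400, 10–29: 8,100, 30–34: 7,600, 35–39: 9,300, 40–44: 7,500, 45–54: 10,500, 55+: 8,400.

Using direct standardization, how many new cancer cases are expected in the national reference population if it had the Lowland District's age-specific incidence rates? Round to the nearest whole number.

Expected new cancer cases = Σ (standard pop × age-specific rate ÷ 100,000)
= 15,400×37.3/100,000 + 8,100×79.2/100,000 + 7,600×307.4/100,000 + 9,300×361.0/100,000 + 7,500×493.1/100,000 + 10,500×845.1/100,000 + 8,400×1026.3/100,000
= 5.74 + 6.42 + 23.36 + 33.57 + 36.98 + 88.74 + 86.21 = 281.02.

281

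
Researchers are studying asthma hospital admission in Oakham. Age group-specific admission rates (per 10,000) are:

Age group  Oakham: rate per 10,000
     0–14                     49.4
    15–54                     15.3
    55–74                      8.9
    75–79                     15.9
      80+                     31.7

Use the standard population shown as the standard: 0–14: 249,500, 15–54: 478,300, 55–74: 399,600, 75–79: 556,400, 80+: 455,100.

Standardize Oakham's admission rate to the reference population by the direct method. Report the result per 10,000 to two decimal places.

21.73

Standard total = 2,138,900; weights = 0.1166, 0.2236, 0.1868, 0.2601, 0.2128.
Standardized rate: 0.1166×49.4 + 0.2236×15.3 + 0.1868×8.9 + 0.2601×15.9 + 0.2128×31.7 = 21.7276 per 10,000.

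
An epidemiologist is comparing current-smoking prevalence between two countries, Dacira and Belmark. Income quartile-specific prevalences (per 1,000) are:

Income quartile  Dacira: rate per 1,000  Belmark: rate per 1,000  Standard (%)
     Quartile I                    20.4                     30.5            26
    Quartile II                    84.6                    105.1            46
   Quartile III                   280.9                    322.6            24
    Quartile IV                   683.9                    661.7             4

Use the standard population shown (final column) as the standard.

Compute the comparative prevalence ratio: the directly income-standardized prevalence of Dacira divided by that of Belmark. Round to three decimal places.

0.868

Standard weights: 0.26, 0.46, 0.24, 0.04.
Dacira: 0.2600×20.4 + 0.4600×84.6 + 0.2400×280.9 + 0.0400×683.9 = 138.9920 per 1,000.
Belmark: 0.2600×30.5 + 0.4600×105.1 + 0.2400×322.6 + 0.0400×661.7 = 160.1680 per 1,000.
Ratio = 138.9920 ÷ 160.1680 = 0.86779.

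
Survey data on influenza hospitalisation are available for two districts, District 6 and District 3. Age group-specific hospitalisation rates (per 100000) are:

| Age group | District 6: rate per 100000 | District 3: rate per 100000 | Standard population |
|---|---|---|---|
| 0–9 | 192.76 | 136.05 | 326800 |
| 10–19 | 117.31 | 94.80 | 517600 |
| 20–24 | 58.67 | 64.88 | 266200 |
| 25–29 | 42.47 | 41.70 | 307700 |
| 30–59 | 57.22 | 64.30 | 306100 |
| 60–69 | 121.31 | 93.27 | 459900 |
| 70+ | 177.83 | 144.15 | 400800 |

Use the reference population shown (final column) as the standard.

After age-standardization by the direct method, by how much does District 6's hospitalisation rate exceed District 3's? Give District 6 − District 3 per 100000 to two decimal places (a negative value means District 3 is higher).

20.50

Standard total = 2585100; weights = 0.1264, 0.2002, 0.1030, 0.1190, 0.1184, 0.1779, 0.1550.
District 6: 0.1264×192.76 + 0.2002×117.31 + 0.1030×58.67 + 0.1190×42.47 + 0.1184×57.22 + 0.1779×121.31 + 0.1550×177.83 = 114.8812 per 100000.
District 3: 0.1264×136.05 + 0.2002×94.80 + 0.1030×64.88 + 0.1190×41.70 + 0.1184×64.30 + 0.1779×93.27 + 0.1550×144.15 = 94.3809 per 100000.
Difference = 114.8812 − 94.3809 = 20.5002.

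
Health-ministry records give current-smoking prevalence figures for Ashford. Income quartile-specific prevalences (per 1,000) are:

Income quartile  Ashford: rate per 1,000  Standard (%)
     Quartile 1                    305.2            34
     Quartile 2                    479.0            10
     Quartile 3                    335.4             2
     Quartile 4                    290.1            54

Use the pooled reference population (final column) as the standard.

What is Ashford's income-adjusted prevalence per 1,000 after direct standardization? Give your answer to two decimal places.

Standard weights: 0.34, 0.10, 0.02, 0.54.
Standardized rate: 0.3400×305.2 + 0.1000×479.0 + 0.0200×335.4 + 0.5400×290.1 = 315.0300 per 1,000.

315.03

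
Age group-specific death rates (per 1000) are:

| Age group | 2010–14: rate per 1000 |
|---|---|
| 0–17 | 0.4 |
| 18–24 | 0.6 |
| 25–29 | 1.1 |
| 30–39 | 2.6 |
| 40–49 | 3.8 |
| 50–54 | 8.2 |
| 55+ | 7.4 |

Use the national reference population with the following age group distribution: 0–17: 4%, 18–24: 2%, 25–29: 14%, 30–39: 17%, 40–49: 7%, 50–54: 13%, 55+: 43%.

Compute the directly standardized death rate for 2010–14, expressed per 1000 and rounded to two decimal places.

Standard weights: 0.04, 0.02, 0.14, 0.17, 0.07, 0.13, 0.43.
Standardized rate: 0.0400×0.4 + 0.0200×0.6 + 0.1400×1.1 + 0.1700×2.6 + 0.0700×3.8 + 0.1300×8.2 + 0.4300×7.4 = 5.1380 per 1000.

5.14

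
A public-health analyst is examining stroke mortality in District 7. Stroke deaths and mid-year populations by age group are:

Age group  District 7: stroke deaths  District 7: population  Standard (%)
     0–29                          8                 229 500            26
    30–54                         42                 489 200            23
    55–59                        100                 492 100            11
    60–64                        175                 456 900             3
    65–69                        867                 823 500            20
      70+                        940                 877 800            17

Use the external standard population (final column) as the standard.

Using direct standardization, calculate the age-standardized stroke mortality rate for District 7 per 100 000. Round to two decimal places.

45.53

Age-specific rates per 100 000 for District 7: 3.49, 8.59, 20.32, 38.30, 105.28, 107.09.
Standard weights: 0.26, 0.23, 0.11, 0.03, 0.20, 0.17.
Standardized rate: 0.2600×3.49 + 0.2300×8.59 + 0.1100×20.32 + 0.0300×38.30 + 0.2000×105.28 + 0.1700×107.09 = 45.5264 per 100 000.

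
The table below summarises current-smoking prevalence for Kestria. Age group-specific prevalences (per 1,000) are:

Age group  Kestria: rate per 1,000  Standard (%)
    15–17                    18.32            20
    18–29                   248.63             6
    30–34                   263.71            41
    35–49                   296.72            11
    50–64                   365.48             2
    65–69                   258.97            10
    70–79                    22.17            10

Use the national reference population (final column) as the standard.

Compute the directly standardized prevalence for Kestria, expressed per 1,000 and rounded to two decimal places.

194.77

Standard weights: 0.20, 0.06, 0.41, 0.11, 0.02, 0.10, 0.10.
Standardized rate: 0.2000×18.32 + 0.0600×248.63 + 0.4100×263.71 + 0.1100×296.72 + 0.0200×365.48 + 0.1000×258.97 + 0.1000×22.17 = 194.7657 per 1,000.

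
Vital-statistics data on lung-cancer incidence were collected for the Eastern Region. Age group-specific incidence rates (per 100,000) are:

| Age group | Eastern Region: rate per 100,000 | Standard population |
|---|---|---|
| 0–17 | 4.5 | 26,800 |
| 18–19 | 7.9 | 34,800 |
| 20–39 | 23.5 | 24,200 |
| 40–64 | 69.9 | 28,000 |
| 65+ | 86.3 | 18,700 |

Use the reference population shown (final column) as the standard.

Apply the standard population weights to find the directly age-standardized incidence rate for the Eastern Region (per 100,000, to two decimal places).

Standard total = 132,500; weights = 0.2023, 0.2626, 0.1826, 0.2113, 0.1411.
Standardized rate: 0.2023×4.5 + 0.2626×7.9 + 0.1826×23.5 + 0.2113×69.9 + 0.1411×86.3 = 34.2282 per 100,000.

34.23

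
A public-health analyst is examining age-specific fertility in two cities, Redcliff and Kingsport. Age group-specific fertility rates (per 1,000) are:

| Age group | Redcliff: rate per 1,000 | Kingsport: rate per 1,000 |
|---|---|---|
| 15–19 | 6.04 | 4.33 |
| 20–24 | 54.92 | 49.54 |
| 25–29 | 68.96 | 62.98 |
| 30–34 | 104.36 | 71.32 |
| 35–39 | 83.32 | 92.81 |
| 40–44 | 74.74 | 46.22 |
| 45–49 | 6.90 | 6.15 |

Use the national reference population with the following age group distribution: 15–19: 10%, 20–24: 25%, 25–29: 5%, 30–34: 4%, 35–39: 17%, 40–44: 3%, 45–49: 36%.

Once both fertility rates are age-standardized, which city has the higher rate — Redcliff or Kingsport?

Redcliff

Standard weights: 0.10, 0.25, 0.05, 0.04, 0.17, 0.03, 0.36.
Redcliff: 0.1000×6.04 + 0.2500×54.92 + 0.0500×68.96 + 0.0400×104.36 + 0.1700×83.32 + 0.0300×74.74 + 0.3600×6.90 = 40.8470 per 1,000.
Kingsport: 0.1000×4.33 + 0.2500×49.54 + 0.0500×62.98 + 0.0400×71.32 + 0.1700×92.81 + 0.0300×46.22 + 0.3600×6.15 = 38.1981 per 1,000.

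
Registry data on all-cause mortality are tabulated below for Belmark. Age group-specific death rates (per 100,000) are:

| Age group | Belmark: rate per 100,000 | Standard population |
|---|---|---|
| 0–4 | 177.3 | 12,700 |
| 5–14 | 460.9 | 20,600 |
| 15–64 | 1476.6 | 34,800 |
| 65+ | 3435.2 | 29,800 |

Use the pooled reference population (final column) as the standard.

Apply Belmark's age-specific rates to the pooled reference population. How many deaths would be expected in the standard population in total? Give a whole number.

1655

Expected deaths = Σ (standard pop × age-specific rate ÷ 100,000)
= 12,700×177.3/100,000 + 20,600×460.9/100,000 + 34,800×1476.6/100,000 + 29,800×3435.2/100,000
= 22.52 + 94.95 + 513.86 + 1023.69 = 1655.01.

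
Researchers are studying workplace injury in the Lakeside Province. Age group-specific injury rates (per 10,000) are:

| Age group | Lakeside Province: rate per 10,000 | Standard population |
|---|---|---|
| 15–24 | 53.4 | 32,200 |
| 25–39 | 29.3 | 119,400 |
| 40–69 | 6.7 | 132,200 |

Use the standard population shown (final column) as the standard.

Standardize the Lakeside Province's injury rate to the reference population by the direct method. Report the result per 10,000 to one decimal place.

Standard total = 283,800; weights = 0.1135, 0.4207, 0.4658.
Standardized rate: 0.1135×53.4 + 0.4207×29.3 + 0.4658×6.7 = 21.5068 per 10,000.

21.5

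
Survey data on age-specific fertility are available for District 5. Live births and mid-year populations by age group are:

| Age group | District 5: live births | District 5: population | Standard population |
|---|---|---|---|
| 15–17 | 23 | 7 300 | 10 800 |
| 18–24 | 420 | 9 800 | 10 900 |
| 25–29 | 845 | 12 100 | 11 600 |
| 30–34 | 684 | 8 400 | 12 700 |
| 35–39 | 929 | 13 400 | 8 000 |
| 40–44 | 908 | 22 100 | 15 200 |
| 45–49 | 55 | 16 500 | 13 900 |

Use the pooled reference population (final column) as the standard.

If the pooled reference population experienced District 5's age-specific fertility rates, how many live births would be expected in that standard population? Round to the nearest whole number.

Age-specific rates per 1 000 for District 5: 3.151, 42.857, 69.835, 81.429, 69.328, 41.086, 3.333.
Expected live births = Σ (standard pop × age-specific rate ÷ 1 000)
= 10 800×3.151/1 000 + 10 900×42.857/1 000 + 11 600×69.835/1 000 + 12 700×81.429/1 000 + 8 000×69.328/1 000 + 15 200×41.086/1 000 + 13 900×3.333/1 000
= 34.03 + 467.14 + 810.08 + 1034.14 + 554.63 + 624.51 + 46.33 = 3570.86.

3571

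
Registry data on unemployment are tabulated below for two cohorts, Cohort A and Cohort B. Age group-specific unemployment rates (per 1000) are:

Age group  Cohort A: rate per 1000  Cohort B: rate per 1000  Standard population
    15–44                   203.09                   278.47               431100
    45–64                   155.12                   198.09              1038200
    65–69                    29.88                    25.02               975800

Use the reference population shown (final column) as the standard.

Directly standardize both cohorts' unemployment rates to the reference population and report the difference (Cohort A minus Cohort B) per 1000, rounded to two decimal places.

Standard total = 2445100; weights = 0.1763, 0.4246, 0.3991.
Cohort A: 0.1763×203.09 + 0.4246×155.12 + 0.3991×29.88 = 113.5964 per 1000.
Cohort B: 0.1763×278.47 + 0.4246×198.09 + 0.3991×25.02 = 143.1925 per 1000.
Difference = 113.5964 − 143.1925 = -29.5961.

-29.60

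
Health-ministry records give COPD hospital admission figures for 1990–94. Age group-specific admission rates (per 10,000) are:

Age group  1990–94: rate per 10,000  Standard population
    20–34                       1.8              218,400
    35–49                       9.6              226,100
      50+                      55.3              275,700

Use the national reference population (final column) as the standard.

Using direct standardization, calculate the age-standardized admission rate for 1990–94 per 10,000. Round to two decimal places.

Standard total = 720,200; weights = 0.3032, 0.3139, 0.3828.
Standardized rate: 0.3032×1.8 + 0.3139×9.6 + 0.3828×55.3 = 24.7291 per 10,000.

24.73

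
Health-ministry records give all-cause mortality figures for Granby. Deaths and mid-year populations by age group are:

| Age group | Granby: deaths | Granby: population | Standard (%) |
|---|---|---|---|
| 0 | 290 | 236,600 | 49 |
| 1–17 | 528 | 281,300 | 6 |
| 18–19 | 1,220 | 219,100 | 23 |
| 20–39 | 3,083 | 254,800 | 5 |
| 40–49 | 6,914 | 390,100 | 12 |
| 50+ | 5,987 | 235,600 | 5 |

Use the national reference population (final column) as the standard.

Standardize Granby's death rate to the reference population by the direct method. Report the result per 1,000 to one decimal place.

6.0

Age-specific rates per 1,000 for Granby: 1.226, 1.877, 5.568, 12.100, 17.724, 25.412.
Standard weights: 0.49, 0.06, 0.23, 0.05, 0.12, 0.05.
Standardized rate: 0.4900×1.226 + 0.0600×1.877 + 0.2300×5.568 + 0.0500×12.100 + 0.1200×17.724 + 0.0500×25.412 = 5.9963 per 1,000.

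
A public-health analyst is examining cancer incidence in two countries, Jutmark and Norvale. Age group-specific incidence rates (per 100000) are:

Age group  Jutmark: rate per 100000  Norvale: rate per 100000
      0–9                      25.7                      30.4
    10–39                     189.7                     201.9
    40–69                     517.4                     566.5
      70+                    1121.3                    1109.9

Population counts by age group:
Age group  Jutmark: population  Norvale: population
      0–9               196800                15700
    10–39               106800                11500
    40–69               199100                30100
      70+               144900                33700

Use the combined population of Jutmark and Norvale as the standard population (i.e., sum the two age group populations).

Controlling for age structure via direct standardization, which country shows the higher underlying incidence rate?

Norvale

Combined standard total = 738600; weights = 0.2877, 0.1602, 0.3103, 0.2418.
Jutmark: 0.2877×25.7 + 0.1602×189.7 + 0.3103×517.4 + 0.2418×1121.3 = 469.4761 per 100000.
Norvale: 0.2877×30.4 + 0.1602×201.9 + 0.3103×566.5 + 0.2418×1109.9 = 485.2623 per 100000.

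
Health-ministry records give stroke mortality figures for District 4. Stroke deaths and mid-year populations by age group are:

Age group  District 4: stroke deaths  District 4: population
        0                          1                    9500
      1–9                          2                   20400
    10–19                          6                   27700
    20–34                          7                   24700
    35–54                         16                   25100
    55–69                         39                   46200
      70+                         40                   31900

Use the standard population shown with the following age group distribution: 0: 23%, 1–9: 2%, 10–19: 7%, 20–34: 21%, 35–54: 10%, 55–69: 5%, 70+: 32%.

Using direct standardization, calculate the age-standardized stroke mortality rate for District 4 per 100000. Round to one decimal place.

Age-specific rates per 100000 for District 4: 10.53, 9.80, 21.66, 28.34, 63.75, 84.42, 125.39.
Standard weights: 0.23, 0.02, 0.07, 0.21, 0.10, 0.05, 0.32.
Standardized rate: 0.2300×10.53 + 0.0200×9.80 + 0.0700×21.66 + 0.2100×28.34 + 0.1000×63.75 + 0.0500×84.42 + 0.3200×125.39 = 60.8055 per 100000.

60.8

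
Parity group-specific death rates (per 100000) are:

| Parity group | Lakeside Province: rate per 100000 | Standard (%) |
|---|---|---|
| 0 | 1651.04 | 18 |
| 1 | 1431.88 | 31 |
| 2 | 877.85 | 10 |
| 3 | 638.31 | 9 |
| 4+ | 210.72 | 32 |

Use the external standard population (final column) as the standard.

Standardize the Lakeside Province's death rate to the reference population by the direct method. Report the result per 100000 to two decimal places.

953.73

Standard weights: 0.18, 0.31, 0.10, 0.09, 0.32.
Standardized rate: 0.1800×1651.04 + 0.3100×1431.88 + 0.1000×877.85 + 0.0900×638.31 + 0.3200×210.72 = 953.7333 per 100000.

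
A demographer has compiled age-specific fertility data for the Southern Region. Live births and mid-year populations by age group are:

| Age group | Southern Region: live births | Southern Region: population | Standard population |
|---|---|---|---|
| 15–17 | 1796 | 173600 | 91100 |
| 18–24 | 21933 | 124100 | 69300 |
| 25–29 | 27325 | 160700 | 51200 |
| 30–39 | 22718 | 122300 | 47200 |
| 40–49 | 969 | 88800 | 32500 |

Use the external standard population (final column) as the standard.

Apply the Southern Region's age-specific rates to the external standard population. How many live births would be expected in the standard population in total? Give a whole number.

31019

Age-specific rates per 1000 for the Southern Region: 10.346, 176.737, 170.037, 185.756, 10.912.
Expected live births = Σ (standard pop × age-specific rate ÷ 1000)
= 91100×10.346/1000 + 69300×176.737/1000 + 51200×170.037/1000 + 47200×185.756/1000 + 32500×10.912/1000
= 942.49 + 12247.84 + 8705.91 + 8767.70 + 354.65 = 31018.58.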